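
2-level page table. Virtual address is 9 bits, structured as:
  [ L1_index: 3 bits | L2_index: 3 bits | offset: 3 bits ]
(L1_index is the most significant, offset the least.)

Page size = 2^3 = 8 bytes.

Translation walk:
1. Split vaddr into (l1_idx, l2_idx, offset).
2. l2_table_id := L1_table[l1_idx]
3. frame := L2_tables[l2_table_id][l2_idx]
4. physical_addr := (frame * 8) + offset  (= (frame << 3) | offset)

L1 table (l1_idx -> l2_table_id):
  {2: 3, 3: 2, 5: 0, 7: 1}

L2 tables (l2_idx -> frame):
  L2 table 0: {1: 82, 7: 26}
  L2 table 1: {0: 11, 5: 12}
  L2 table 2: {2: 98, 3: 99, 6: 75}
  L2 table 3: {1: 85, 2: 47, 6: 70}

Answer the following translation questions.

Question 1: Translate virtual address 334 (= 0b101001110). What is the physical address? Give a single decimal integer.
Answer: 662

Derivation:
vaddr = 334 = 0b101001110
Split: l1_idx=5, l2_idx=1, offset=6
L1[5] = 0
L2[0][1] = 82
paddr = 82 * 8 + 6 = 662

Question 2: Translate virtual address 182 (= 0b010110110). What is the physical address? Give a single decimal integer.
Answer: 566

Derivation:
vaddr = 182 = 0b010110110
Split: l1_idx=2, l2_idx=6, offset=6
L1[2] = 3
L2[3][6] = 70
paddr = 70 * 8 + 6 = 566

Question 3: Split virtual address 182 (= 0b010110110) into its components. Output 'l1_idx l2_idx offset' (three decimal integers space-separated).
Answer: 2 6 6

Derivation:
vaddr = 182 = 0b010110110
  top 3 bits -> l1_idx = 2
  next 3 bits -> l2_idx = 6
  bottom 3 bits -> offset = 6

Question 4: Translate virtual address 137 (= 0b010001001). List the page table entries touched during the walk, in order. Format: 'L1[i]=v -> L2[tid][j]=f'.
vaddr = 137 = 0b010001001
Split: l1_idx=2, l2_idx=1, offset=1

Answer: L1[2]=3 -> L2[3][1]=85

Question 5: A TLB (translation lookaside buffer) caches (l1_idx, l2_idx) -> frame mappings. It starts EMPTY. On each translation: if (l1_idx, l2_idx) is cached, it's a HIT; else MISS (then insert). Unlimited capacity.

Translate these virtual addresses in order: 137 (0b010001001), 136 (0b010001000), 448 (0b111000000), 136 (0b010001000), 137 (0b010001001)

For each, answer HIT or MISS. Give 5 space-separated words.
vaddr=137: (2,1) not in TLB -> MISS, insert
vaddr=136: (2,1) in TLB -> HIT
vaddr=448: (7,0) not in TLB -> MISS, insert
vaddr=136: (2,1) in TLB -> HIT
vaddr=137: (2,1) in TLB -> HIT

Answer: MISS HIT MISS HIT HIT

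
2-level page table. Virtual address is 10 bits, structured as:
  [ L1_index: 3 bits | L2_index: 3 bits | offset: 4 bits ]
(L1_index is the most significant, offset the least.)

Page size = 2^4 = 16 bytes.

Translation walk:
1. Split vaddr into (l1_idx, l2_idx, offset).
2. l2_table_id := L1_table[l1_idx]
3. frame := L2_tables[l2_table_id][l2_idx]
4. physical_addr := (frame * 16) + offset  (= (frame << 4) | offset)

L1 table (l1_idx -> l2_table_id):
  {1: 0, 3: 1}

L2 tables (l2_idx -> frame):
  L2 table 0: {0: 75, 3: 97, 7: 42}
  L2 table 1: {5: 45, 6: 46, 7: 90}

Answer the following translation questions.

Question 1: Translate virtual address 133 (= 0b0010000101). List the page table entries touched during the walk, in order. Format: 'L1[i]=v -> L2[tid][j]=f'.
Answer: L1[1]=0 -> L2[0][0]=75

Derivation:
vaddr = 133 = 0b0010000101
Split: l1_idx=1, l2_idx=0, offset=5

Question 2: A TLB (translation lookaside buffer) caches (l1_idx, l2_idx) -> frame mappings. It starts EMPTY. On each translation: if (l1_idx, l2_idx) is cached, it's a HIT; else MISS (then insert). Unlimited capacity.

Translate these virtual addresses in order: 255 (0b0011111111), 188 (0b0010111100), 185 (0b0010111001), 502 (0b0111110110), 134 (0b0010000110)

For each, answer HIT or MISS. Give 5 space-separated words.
Answer: MISS MISS HIT MISS MISS

Derivation:
vaddr=255: (1,7) not in TLB -> MISS, insert
vaddr=188: (1,3) not in TLB -> MISS, insert
vaddr=185: (1,3) in TLB -> HIT
vaddr=502: (3,7) not in TLB -> MISS, insert
vaddr=134: (1,0) not in TLB -> MISS, insert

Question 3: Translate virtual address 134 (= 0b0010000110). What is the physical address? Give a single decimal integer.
vaddr = 134 = 0b0010000110
Split: l1_idx=1, l2_idx=0, offset=6
L1[1] = 0
L2[0][0] = 75
paddr = 75 * 16 + 6 = 1206

Answer: 1206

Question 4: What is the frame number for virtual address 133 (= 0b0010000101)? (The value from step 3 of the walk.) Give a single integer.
Answer: 75

Derivation:
vaddr = 133: l1_idx=1, l2_idx=0
L1[1] = 0; L2[0][0] = 75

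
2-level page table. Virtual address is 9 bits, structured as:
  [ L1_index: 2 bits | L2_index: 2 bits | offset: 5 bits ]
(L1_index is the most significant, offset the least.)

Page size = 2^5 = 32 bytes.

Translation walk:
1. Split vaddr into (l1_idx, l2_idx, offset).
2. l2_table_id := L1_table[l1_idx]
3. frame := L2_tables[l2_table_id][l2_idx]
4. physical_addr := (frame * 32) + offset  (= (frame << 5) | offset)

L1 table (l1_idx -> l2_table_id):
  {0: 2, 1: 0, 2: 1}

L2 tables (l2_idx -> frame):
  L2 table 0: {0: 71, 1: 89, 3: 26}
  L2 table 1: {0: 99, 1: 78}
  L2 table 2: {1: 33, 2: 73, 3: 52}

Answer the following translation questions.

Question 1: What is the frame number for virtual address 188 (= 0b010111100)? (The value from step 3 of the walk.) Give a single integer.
Answer: 89

Derivation:
vaddr = 188: l1_idx=1, l2_idx=1
L1[1] = 0; L2[0][1] = 89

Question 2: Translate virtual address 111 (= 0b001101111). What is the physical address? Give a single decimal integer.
Answer: 1679

Derivation:
vaddr = 111 = 0b001101111
Split: l1_idx=0, l2_idx=3, offset=15
L1[0] = 2
L2[2][3] = 52
paddr = 52 * 32 + 15 = 1679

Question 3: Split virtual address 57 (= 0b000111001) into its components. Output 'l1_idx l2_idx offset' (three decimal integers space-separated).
vaddr = 57 = 0b000111001
  top 2 bits -> l1_idx = 0
  next 2 bits -> l2_idx = 1
  bottom 5 bits -> offset = 25

Answer: 0 1 25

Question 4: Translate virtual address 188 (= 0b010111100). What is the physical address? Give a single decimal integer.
Answer: 2876

Derivation:
vaddr = 188 = 0b010111100
Split: l1_idx=1, l2_idx=1, offset=28
L1[1] = 0
L2[0][1] = 89
paddr = 89 * 32 + 28 = 2876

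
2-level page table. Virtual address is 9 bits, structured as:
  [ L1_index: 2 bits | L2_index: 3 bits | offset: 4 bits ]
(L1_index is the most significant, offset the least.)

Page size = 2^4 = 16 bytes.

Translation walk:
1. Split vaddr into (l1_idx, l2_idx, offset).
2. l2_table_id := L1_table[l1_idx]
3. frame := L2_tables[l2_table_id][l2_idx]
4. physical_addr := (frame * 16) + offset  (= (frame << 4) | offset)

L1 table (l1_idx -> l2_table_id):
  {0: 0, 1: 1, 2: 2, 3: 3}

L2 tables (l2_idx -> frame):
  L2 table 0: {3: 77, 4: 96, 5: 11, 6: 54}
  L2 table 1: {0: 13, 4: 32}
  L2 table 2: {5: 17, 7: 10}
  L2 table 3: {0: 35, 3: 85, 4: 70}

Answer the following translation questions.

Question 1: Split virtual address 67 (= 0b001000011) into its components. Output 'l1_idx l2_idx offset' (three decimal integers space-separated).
vaddr = 67 = 0b001000011
  top 2 bits -> l1_idx = 0
  next 3 bits -> l2_idx = 4
  bottom 4 bits -> offset = 3

Answer: 0 4 3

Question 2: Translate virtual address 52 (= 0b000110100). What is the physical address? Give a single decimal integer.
Answer: 1236

Derivation:
vaddr = 52 = 0b000110100
Split: l1_idx=0, l2_idx=3, offset=4
L1[0] = 0
L2[0][3] = 77
paddr = 77 * 16 + 4 = 1236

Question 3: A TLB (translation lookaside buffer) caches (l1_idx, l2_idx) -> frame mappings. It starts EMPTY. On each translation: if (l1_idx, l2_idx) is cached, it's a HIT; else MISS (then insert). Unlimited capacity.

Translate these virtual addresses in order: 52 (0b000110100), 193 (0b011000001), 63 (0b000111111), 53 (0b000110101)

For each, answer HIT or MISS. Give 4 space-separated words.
Answer: MISS MISS HIT HIT

Derivation:
vaddr=52: (0,3) not in TLB -> MISS, insert
vaddr=193: (1,4) not in TLB -> MISS, insert
vaddr=63: (0,3) in TLB -> HIT
vaddr=53: (0,3) in TLB -> HIT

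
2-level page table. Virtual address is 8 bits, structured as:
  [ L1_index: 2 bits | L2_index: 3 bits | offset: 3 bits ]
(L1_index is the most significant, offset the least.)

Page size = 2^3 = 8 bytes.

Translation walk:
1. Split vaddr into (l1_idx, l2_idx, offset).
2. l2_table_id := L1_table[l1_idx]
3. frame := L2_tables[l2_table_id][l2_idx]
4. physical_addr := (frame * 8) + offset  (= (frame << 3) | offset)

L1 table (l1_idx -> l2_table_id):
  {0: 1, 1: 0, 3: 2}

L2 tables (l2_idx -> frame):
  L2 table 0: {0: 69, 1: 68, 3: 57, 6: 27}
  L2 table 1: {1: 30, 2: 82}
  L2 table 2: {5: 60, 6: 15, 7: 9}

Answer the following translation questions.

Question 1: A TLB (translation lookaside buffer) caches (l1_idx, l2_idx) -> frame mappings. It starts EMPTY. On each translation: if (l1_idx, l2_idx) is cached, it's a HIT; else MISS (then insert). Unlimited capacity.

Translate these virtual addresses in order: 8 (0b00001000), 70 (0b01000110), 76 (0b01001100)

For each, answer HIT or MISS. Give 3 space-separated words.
vaddr=8: (0,1) not in TLB -> MISS, insert
vaddr=70: (1,0) not in TLB -> MISS, insert
vaddr=76: (1,1) not in TLB -> MISS, insert

Answer: MISS MISS MISS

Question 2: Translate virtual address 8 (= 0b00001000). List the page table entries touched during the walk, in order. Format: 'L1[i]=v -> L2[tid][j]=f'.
vaddr = 8 = 0b00001000
Split: l1_idx=0, l2_idx=1, offset=0

Answer: L1[0]=1 -> L2[1][1]=30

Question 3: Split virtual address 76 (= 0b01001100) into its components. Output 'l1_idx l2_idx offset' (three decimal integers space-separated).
Answer: 1 1 4

Derivation:
vaddr = 76 = 0b01001100
  top 2 bits -> l1_idx = 1
  next 3 bits -> l2_idx = 1
  bottom 3 bits -> offset = 4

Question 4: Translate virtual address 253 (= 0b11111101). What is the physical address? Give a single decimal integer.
Answer: 77

Derivation:
vaddr = 253 = 0b11111101
Split: l1_idx=3, l2_idx=7, offset=5
L1[3] = 2
L2[2][7] = 9
paddr = 9 * 8 + 5 = 77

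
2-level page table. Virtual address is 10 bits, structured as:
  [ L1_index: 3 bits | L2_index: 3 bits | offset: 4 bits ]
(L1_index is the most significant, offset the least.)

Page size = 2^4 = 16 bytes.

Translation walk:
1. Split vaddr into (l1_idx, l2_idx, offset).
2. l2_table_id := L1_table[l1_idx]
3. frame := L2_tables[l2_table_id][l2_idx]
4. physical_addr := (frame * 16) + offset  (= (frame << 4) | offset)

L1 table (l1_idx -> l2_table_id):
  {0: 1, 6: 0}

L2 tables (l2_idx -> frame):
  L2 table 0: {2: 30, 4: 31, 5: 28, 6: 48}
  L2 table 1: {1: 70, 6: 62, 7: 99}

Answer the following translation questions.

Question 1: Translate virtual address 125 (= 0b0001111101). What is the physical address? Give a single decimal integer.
vaddr = 125 = 0b0001111101
Split: l1_idx=0, l2_idx=7, offset=13
L1[0] = 1
L2[1][7] = 99
paddr = 99 * 16 + 13 = 1597

Answer: 1597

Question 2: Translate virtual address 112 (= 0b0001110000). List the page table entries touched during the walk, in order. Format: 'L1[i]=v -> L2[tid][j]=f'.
Answer: L1[0]=1 -> L2[1][7]=99

Derivation:
vaddr = 112 = 0b0001110000
Split: l1_idx=0, l2_idx=7, offset=0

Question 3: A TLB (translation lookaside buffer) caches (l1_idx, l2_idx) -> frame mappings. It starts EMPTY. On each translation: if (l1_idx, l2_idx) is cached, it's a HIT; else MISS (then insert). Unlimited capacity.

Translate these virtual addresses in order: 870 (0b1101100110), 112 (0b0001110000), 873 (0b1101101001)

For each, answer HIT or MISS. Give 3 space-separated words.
Answer: MISS MISS HIT

Derivation:
vaddr=870: (6,6) not in TLB -> MISS, insert
vaddr=112: (0,7) not in TLB -> MISS, insert
vaddr=873: (6,6) in TLB -> HIT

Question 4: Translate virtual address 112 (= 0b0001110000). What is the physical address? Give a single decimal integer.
Answer: 1584

Derivation:
vaddr = 112 = 0b0001110000
Split: l1_idx=0, l2_idx=7, offset=0
L1[0] = 1
L2[1][7] = 99
paddr = 99 * 16 + 0 = 1584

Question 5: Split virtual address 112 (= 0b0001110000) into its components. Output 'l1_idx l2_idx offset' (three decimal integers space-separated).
Answer: 0 7 0

Derivation:
vaddr = 112 = 0b0001110000
  top 3 bits -> l1_idx = 0
  next 3 bits -> l2_idx = 7
  bottom 4 bits -> offset = 0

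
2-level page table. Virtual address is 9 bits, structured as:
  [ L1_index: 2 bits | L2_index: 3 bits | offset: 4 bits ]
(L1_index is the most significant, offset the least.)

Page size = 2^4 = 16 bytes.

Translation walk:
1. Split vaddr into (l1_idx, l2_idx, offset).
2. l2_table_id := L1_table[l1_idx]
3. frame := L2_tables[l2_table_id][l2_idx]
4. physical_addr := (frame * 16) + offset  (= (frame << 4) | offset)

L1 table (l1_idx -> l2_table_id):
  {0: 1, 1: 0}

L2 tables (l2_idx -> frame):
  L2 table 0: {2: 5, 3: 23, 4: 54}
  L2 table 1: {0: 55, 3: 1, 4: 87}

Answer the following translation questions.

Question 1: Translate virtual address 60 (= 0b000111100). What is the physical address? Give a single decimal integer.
vaddr = 60 = 0b000111100
Split: l1_idx=0, l2_idx=3, offset=12
L1[0] = 1
L2[1][3] = 1
paddr = 1 * 16 + 12 = 28

Answer: 28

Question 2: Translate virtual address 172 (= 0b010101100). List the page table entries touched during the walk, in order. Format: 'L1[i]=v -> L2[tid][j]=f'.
vaddr = 172 = 0b010101100
Split: l1_idx=1, l2_idx=2, offset=12

Answer: L1[1]=0 -> L2[0][2]=5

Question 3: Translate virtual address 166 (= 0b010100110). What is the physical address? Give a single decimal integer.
vaddr = 166 = 0b010100110
Split: l1_idx=1, l2_idx=2, offset=6
L1[1] = 0
L2[0][2] = 5
paddr = 5 * 16 + 6 = 86

Answer: 86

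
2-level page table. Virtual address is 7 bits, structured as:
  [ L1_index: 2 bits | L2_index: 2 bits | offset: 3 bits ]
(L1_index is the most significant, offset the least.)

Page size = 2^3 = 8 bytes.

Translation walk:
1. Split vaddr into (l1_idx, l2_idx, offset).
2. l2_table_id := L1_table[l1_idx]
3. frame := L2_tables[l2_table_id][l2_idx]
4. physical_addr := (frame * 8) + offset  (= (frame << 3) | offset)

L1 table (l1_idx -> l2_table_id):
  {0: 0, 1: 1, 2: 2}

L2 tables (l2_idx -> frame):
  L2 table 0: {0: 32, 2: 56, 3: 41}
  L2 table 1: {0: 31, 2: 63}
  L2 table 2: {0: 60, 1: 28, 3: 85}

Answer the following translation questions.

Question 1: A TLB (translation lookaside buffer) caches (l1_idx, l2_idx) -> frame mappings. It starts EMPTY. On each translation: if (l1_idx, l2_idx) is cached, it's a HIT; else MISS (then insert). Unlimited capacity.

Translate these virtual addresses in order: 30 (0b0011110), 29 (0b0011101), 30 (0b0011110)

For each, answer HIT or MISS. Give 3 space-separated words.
vaddr=30: (0,3) not in TLB -> MISS, insert
vaddr=29: (0,3) in TLB -> HIT
vaddr=30: (0,3) in TLB -> HIT

Answer: MISS HIT HIT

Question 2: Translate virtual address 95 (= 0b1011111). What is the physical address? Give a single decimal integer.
vaddr = 95 = 0b1011111
Split: l1_idx=2, l2_idx=3, offset=7
L1[2] = 2
L2[2][3] = 85
paddr = 85 * 8 + 7 = 687

Answer: 687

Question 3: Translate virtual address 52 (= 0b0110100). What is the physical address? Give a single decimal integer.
vaddr = 52 = 0b0110100
Split: l1_idx=1, l2_idx=2, offset=4
L1[1] = 1
L2[1][2] = 63
paddr = 63 * 8 + 4 = 508

Answer: 508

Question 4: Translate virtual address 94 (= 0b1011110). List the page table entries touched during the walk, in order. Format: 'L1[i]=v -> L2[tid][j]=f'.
vaddr = 94 = 0b1011110
Split: l1_idx=2, l2_idx=3, offset=6

Answer: L1[2]=2 -> L2[2][3]=85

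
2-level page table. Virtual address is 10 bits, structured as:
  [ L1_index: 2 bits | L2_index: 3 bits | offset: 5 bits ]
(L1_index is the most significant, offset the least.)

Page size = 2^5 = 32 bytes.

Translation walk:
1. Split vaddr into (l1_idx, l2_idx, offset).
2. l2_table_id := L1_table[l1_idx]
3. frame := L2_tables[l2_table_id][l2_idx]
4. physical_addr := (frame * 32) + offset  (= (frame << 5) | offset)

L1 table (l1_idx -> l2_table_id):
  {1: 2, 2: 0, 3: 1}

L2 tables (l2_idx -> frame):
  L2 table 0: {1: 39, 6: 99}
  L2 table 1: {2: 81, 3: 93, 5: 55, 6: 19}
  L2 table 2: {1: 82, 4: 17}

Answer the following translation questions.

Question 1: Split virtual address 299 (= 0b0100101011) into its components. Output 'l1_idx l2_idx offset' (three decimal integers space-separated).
vaddr = 299 = 0b0100101011
  top 2 bits -> l1_idx = 1
  next 3 bits -> l2_idx = 1
  bottom 5 bits -> offset = 11

Answer: 1 1 11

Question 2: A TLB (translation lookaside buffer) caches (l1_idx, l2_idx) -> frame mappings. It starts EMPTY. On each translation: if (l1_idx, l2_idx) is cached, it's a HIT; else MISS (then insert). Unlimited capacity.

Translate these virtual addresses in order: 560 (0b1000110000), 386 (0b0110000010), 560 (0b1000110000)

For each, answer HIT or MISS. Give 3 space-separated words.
vaddr=560: (2,1) not in TLB -> MISS, insert
vaddr=386: (1,4) not in TLB -> MISS, insert
vaddr=560: (2,1) in TLB -> HIT

Answer: MISS MISS HIT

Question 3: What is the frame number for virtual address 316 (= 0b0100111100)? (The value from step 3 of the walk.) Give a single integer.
vaddr = 316: l1_idx=1, l2_idx=1
L1[1] = 2; L2[2][1] = 82

Answer: 82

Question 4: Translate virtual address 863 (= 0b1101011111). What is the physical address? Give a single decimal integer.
vaddr = 863 = 0b1101011111
Split: l1_idx=3, l2_idx=2, offset=31
L1[3] = 1
L2[1][2] = 81
paddr = 81 * 32 + 31 = 2623

Answer: 2623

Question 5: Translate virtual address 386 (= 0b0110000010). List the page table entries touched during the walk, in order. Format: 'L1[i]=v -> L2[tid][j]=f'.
vaddr = 386 = 0b0110000010
Split: l1_idx=1, l2_idx=4, offset=2

Answer: L1[1]=2 -> L2[2][4]=17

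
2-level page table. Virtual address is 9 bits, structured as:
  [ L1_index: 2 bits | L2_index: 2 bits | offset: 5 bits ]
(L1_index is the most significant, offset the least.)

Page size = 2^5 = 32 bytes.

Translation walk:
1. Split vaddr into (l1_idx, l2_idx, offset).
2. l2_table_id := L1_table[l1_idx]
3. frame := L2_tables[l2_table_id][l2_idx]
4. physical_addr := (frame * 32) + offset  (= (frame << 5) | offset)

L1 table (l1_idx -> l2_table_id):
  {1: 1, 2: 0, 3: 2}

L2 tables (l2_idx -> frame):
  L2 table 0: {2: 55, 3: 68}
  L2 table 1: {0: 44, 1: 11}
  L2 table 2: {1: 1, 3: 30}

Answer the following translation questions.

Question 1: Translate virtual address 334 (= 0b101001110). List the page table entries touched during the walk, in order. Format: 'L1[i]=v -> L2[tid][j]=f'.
vaddr = 334 = 0b101001110
Split: l1_idx=2, l2_idx=2, offset=14

Answer: L1[2]=0 -> L2[0][2]=55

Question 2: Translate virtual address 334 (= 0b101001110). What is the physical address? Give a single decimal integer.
vaddr = 334 = 0b101001110
Split: l1_idx=2, l2_idx=2, offset=14
L1[2] = 0
L2[0][2] = 55
paddr = 55 * 32 + 14 = 1774

Answer: 1774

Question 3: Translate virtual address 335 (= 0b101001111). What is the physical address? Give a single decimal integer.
vaddr = 335 = 0b101001111
Split: l1_idx=2, l2_idx=2, offset=15
L1[2] = 0
L2[0][2] = 55
paddr = 55 * 32 + 15 = 1775

Answer: 1775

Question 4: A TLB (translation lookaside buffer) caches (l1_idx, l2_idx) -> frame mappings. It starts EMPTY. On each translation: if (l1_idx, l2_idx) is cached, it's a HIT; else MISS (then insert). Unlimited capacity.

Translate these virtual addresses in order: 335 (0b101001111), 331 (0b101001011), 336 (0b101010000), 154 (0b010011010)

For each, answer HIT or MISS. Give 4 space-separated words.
vaddr=335: (2,2) not in TLB -> MISS, insert
vaddr=331: (2,2) in TLB -> HIT
vaddr=336: (2,2) in TLB -> HIT
vaddr=154: (1,0) not in TLB -> MISS, insert

Answer: MISS HIT HIT MISS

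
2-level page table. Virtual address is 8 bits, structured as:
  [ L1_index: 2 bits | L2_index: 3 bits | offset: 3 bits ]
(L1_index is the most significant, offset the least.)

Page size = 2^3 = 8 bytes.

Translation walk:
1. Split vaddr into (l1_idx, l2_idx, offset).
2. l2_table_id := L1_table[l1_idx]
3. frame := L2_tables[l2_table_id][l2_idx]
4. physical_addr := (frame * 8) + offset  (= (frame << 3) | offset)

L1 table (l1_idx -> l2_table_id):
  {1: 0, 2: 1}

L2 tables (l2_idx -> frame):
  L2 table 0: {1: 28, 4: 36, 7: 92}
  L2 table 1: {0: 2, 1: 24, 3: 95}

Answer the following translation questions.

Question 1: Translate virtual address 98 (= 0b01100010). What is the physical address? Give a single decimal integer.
vaddr = 98 = 0b01100010
Split: l1_idx=1, l2_idx=4, offset=2
L1[1] = 0
L2[0][4] = 36
paddr = 36 * 8 + 2 = 290

Answer: 290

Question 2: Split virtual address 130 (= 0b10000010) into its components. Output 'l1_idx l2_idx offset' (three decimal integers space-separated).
vaddr = 130 = 0b10000010
  top 2 bits -> l1_idx = 2
  next 3 bits -> l2_idx = 0
  bottom 3 bits -> offset = 2

Answer: 2 0 2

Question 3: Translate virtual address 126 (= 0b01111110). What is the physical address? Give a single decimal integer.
Answer: 742

Derivation:
vaddr = 126 = 0b01111110
Split: l1_idx=1, l2_idx=7, offset=6
L1[1] = 0
L2[0][7] = 92
paddr = 92 * 8 + 6 = 742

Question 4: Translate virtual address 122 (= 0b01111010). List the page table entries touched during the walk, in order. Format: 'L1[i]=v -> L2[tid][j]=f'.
Answer: L1[1]=0 -> L2[0][7]=92

Derivation:
vaddr = 122 = 0b01111010
Split: l1_idx=1, l2_idx=7, offset=2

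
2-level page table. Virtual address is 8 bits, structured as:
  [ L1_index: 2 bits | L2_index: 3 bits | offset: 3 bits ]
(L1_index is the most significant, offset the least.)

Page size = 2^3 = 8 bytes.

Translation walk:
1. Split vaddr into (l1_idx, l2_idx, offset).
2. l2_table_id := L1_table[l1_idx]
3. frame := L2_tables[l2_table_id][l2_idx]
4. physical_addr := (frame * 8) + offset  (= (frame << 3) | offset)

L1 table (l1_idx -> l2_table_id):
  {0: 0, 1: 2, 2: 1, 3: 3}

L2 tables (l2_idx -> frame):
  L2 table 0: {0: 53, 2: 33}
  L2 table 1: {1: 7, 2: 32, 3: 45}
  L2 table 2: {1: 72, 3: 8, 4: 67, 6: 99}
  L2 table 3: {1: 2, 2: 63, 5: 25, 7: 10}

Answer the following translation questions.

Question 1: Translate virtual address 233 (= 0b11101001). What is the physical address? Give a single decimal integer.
vaddr = 233 = 0b11101001
Split: l1_idx=3, l2_idx=5, offset=1
L1[3] = 3
L2[3][5] = 25
paddr = 25 * 8 + 1 = 201

Answer: 201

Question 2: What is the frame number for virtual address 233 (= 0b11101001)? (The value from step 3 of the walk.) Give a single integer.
vaddr = 233: l1_idx=3, l2_idx=5
L1[3] = 3; L2[3][5] = 25

Answer: 25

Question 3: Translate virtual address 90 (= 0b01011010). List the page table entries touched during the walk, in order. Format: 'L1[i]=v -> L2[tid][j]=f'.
Answer: L1[1]=2 -> L2[2][3]=8

Derivation:
vaddr = 90 = 0b01011010
Split: l1_idx=1, l2_idx=3, offset=2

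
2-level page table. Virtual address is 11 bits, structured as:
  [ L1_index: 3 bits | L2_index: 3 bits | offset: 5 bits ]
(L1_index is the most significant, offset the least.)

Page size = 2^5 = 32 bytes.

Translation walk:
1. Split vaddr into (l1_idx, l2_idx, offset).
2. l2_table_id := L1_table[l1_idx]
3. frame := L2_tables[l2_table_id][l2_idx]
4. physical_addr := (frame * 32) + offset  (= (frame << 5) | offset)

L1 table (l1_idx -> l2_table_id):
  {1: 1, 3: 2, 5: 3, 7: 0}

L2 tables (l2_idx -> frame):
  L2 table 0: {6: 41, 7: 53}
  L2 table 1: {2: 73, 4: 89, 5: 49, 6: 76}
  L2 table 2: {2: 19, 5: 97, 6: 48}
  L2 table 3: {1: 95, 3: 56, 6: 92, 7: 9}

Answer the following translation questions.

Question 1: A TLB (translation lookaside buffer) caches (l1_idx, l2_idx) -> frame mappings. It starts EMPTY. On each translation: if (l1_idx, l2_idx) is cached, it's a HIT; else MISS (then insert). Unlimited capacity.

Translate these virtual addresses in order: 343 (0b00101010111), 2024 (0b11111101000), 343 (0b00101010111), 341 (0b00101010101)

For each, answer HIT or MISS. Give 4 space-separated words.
vaddr=343: (1,2) not in TLB -> MISS, insert
vaddr=2024: (7,7) not in TLB -> MISS, insert
vaddr=343: (1,2) in TLB -> HIT
vaddr=341: (1,2) in TLB -> HIT

Answer: MISS MISS HIT HIT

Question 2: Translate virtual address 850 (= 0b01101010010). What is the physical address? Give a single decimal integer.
vaddr = 850 = 0b01101010010
Split: l1_idx=3, l2_idx=2, offset=18
L1[3] = 2
L2[2][2] = 19
paddr = 19 * 32 + 18 = 626

Answer: 626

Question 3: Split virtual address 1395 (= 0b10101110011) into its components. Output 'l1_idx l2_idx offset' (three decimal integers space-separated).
vaddr = 1395 = 0b10101110011
  top 3 bits -> l1_idx = 5
  next 3 bits -> l2_idx = 3
  bottom 5 bits -> offset = 19

Answer: 5 3 19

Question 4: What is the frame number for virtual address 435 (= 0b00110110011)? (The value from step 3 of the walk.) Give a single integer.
Answer: 49

Derivation:
vaddr = 435: l1_idx=1, l2_idx=5
L1[1] = 1; L2[1][5] = 49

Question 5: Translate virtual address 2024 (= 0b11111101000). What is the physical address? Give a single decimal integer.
vaddr = 2024 = 0b11111101000
Split: l1_idx=7, l2_idx=7, offset=8
L1[7] = 0
L2[0][7] = 53
paddr = 53 * 32 + 8 = 1704

Answer: 1704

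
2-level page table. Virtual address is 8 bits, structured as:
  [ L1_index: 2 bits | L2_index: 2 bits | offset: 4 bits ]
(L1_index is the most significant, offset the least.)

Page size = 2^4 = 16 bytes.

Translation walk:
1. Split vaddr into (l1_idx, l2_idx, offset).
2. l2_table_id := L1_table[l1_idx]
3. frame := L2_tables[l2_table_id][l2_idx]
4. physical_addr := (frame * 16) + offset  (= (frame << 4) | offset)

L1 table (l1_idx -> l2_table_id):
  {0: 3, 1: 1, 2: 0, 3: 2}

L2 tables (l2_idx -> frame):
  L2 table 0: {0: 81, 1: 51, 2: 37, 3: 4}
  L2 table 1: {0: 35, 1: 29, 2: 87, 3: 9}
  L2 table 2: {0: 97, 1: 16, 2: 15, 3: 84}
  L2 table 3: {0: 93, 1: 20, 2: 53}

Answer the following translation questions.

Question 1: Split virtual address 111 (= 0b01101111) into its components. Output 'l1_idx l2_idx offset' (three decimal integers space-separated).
Answer: 1 2 15

Derivation:
vaddr = 111 = 0b01101111
  top 2 bits -> l1_idx = 1
  next 2 bits -> l2_idx = 2
  bottom 4 bits -> offset = 15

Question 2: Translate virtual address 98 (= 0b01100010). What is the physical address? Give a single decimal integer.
Answer: 1394

Derivation:
vaddr = 98 = 0b01100010
Split: l1_idx=1, l2_idx=2, offset=2
L1[1] = 1
L2[1][2] = 87
paddr = 87 * 16 + 2 = 1394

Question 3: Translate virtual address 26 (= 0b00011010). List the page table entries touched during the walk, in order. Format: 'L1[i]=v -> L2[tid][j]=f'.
Answer: L1[0]=3 -> L2[3][1]=20

Derivation:
vaddr = 26 = 0b00011010
Split: l1_idx=0, l2_idx=1, offset=10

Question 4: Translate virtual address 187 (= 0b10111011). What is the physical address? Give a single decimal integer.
vaddr = 187 = 0b10111011
Split: l1_idx=2, l2_idx=3, offset=11
L1[2] = 0
L2[0][3] = 4
paddr = 4 * 16 + 11 = 75

Answer: 75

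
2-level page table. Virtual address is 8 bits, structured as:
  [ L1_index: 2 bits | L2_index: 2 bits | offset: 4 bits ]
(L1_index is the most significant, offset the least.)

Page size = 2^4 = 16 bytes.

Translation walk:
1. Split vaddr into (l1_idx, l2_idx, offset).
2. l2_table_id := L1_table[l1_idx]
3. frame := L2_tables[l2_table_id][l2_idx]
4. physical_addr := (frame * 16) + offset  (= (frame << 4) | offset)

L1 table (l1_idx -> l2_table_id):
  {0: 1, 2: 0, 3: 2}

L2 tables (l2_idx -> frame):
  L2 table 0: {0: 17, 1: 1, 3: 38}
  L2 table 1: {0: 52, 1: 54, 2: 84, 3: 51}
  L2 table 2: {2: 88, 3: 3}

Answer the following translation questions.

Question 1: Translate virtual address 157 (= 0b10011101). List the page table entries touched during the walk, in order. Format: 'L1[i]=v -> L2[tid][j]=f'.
Answer: L1[2]=0 -> L2[0][1]=1

Derivation:
vaddr = 157 = 0b10011101
Split: l1_idx=2, l2_idx=1, offset=13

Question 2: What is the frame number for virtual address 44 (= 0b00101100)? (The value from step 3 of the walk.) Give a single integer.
Answer: 84

Derivation:
vaddr = 44: l1_idx=0, l2_idx=2
L1[0] = 1; L2[1][2] = 84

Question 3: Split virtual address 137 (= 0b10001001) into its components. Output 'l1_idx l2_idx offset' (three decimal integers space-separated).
vaddr = 137 = 0b10001001
  top 2 bits -> l1_idx = 2
  next 2 bits -> l2_idx = 0
  bottom 4 bits -> offset = 9

Answer: 2 0 9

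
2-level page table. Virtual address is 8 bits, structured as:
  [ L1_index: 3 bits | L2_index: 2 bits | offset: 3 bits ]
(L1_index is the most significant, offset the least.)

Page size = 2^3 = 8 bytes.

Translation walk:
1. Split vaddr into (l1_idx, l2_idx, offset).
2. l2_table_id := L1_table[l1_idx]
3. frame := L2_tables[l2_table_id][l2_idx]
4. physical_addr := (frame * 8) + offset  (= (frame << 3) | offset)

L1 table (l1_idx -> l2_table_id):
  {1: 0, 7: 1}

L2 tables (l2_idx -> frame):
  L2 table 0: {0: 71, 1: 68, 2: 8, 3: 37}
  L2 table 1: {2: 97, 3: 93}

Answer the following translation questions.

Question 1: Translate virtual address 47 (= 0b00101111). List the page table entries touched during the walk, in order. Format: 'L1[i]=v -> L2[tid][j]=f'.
Answer: L1[1]=0 -> L2[0][1]=68

Derivation:
vaddr = 47 = 0b00101111
Split: l1_idx=1, l2_idx=1, offset=7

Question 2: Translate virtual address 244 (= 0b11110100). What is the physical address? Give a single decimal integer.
vaddr = 244 = 0b11110100
Split: l1_idx=7, l2_idx=2, offset=4
L1[7] = 1
L2[1][2] = 97
paddr = 97 * 8 + 4 = 780

Answer: 780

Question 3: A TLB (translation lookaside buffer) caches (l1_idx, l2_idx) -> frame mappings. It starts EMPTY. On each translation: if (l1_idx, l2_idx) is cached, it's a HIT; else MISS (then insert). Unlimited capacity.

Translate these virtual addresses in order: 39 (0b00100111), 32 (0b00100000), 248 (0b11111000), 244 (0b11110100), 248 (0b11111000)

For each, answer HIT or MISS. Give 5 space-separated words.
vaddr=39: (1,0) not in TLB -> MISS, insert
vaddr=32: (1,0) in TLB -> HIT
vaddr=248: (7,3) not in TLB -> MISS, insert
vaddr=244: (7,2) not in TLB -> MISS, insert
vaddr=248: (7,3) in TLB -> HIT

Answer: MISS HIT MISS MISS HIT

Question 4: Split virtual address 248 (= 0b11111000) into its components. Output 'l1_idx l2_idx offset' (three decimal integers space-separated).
Answer: 7 3 0

Derivation:
vaddr = 248 = 0b11111000
  top 3 bits -> l1_idx = 7
  next 2 bits -> l2_idx = 3
  bottom 3 bits -> offset = 0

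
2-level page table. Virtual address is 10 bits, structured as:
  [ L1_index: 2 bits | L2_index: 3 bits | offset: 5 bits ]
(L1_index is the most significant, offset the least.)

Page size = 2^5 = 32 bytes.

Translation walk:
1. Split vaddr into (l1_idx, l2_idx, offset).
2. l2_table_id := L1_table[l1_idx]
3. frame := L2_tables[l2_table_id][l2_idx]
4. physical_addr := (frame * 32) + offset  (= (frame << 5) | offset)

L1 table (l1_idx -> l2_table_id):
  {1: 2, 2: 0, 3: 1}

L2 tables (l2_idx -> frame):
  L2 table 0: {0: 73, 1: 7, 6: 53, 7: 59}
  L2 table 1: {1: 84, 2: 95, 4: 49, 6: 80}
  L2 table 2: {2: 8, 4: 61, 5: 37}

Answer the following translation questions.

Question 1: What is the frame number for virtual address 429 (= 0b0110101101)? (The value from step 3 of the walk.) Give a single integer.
vaddr = 429: l1_idx=1, l2_idx=5
L1[1] = 2; L2[2][5] = 37

Answer: 37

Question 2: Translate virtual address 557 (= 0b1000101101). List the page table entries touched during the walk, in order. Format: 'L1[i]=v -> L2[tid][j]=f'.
vaddr = 557 = 0b1000101101
Split: l1_idx=2, l2_idx=1, offset=13

Answer: L1[2]=0 -> L2[0][1]=7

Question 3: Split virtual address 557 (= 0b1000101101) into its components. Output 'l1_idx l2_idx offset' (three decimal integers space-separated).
Answer: 2 1 13

Derivation:
vaddr = 557 = 0b1000101101
  top 2 bits -> l1_idx = 2
  next 3 bits -> l2_idx = 1
  bottom 5 bits -> offset = 13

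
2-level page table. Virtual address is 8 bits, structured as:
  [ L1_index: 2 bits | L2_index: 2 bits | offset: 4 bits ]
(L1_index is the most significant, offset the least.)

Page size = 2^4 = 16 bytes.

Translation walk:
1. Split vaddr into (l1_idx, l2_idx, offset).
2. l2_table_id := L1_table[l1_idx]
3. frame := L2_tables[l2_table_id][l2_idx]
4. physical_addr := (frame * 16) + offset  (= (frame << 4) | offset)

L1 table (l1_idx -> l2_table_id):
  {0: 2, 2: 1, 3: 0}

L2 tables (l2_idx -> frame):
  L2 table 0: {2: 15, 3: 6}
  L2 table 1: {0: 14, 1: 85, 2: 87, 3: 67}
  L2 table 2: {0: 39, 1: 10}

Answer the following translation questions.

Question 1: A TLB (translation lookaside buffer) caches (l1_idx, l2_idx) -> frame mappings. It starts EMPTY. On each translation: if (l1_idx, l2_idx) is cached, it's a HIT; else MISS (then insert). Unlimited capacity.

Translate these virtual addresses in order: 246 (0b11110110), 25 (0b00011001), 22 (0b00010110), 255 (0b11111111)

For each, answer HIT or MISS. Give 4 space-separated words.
vaddr=246: (3,3) not in TLB -> MISS, insert
vaddr=25: (0,1) not in TLB -> MISS, insert
vaddr=22: (0,1) in TLB -> HIT
vaddr=255: (3,3) in TLB -> HIT

Answer: MISS MISS HIT HIT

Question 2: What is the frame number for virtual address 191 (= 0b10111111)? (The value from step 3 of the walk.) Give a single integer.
vaddr = 191: l1_idx=2, l2_idx=3
L1[2] = 1; L2[1][3] = 67

Answer: 67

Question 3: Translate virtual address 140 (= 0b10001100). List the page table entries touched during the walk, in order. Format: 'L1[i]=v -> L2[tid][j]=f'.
Answer: L1[2]=1 -> L2[1][0]=14

Derivation:
vaddr = 140 = 0b10001100
Split: l1_idx=2, l2_idx=0, offset=12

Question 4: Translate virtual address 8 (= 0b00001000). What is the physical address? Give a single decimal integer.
vaddr = 8 = 0b00001000
Split: l1_idx=0, l2_idx=0, offset=8
L1[0] = 2
L2[2][0] = 39
paddr = 39 * 16 + 8 = 632

Answer: 632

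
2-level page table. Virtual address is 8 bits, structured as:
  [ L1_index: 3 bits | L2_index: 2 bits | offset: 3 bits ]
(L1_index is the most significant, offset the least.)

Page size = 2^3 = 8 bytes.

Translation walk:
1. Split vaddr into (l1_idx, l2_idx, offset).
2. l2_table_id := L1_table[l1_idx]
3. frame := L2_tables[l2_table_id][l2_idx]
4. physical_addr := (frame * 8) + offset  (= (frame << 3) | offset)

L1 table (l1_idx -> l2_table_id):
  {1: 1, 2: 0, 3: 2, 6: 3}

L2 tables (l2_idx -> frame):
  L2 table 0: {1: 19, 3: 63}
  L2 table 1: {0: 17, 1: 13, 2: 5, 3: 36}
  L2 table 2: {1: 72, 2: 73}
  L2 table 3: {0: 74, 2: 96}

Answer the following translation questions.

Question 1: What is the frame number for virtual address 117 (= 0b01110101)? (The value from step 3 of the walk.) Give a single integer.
Answer: 73

Derivation:
vaddr = 117: l1_idx=3, l2_idx=2
L1[3] = 2; L2[2][2] = 73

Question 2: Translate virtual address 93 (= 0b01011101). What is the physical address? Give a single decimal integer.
vaddr = 93 = 0b01011101
Split: l1_idx=2, l2_idx=3, offset=5
L1[2] = 0
L2[0][3] = 63
paddr = 63 * 8 + 5 = 509

Answer: 509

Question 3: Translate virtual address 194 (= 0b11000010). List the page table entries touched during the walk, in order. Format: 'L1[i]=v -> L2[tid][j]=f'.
Answer: L1[6]=3 -> L2[3][0]=74

Derivation:
vaddr = 194 = 0b11000010
Split: l1_idx=6, l2_idx=0, offset=2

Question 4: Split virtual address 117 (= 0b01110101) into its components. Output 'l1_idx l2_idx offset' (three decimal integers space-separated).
Answer: 3 2 5

Derivation:
vaddr = 117 = 0b01110101
  top 3 bits -> l1_idx = 3
  next 2 bits -> l2_idx = 2
  bottom 3 bits -> offset = 5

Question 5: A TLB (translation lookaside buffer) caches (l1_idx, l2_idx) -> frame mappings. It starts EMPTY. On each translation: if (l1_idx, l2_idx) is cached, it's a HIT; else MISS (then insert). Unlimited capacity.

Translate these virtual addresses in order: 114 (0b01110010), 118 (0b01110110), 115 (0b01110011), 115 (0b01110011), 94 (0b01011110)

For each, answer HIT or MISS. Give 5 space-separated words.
Answer: MISS HIT HIT HIT MISS

Derivation:
vaddr=114: (3,2) not in TLB -> MISS, insert
vaddr=118: (3,2) in TLB -> HIT
vaddr=115: (3,2) in TLB -> HIT
vaddr=115: (3,2) in TLB -> HIT
vaddr=94: (2,3) not in TLB -> MISS, insert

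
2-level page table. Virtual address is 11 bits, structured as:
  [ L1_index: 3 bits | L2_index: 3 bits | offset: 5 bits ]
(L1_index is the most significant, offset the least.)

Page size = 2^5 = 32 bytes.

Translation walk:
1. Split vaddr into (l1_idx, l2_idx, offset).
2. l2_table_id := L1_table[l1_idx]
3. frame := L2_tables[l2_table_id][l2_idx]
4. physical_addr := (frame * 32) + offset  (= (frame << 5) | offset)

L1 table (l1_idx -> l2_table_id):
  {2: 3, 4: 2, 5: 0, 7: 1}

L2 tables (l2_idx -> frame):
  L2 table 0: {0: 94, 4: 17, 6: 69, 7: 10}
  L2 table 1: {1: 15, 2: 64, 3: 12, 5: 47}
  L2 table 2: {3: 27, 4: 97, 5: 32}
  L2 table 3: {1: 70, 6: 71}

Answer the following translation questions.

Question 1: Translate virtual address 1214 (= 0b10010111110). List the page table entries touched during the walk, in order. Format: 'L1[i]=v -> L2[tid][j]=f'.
vaddr = 1214 = 0b10010111110
Split: l1_idx=4, l2_idx=5, offset=30

Answer: L1[4]=2 -> L2[2][5]=32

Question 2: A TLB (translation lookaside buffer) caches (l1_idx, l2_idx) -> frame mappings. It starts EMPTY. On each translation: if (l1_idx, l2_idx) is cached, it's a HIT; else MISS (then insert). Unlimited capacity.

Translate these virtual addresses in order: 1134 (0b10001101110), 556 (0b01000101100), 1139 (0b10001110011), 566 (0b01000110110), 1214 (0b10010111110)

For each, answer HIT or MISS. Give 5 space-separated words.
vaddr=1134: (4,3) not in TLB -> MISS, insert
vaddr=556: (2,1) not in TLB -> MISS, insert
vaddr=1139: (4,3) in TLB -> HIT
vaddr=566: (2,1) in TLB -> HIT
vaddr=1214: (4,5) not in TLB -> MISS, insert

Answer: MISS MISS HIT HIT MISS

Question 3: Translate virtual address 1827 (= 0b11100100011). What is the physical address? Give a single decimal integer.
Answer: 483

Derivation:
vaddr = 1827 = 0b11100100011
Split: l1_idx=7, l2_idx=1, offset=3
L1[7] = 1
L2[1][1] = 15
paddr = 15 * 32 + 3 = 483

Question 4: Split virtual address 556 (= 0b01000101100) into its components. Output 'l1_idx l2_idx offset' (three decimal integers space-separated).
Answer: 2 1 12

Derivation:
vaddr = 556 = 0b01000101100
  top 3 bits -> l1_idx = 2
  next 3 bits -> l2_idx = 1
  bottom 5 bits -> offset = 12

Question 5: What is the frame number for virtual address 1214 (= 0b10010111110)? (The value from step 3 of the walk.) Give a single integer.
Answer: 32

Derivation:
vaddr = 1214: l1_idx=4, l2_idx=5
L1[4] = 2; L2[2][5] = 32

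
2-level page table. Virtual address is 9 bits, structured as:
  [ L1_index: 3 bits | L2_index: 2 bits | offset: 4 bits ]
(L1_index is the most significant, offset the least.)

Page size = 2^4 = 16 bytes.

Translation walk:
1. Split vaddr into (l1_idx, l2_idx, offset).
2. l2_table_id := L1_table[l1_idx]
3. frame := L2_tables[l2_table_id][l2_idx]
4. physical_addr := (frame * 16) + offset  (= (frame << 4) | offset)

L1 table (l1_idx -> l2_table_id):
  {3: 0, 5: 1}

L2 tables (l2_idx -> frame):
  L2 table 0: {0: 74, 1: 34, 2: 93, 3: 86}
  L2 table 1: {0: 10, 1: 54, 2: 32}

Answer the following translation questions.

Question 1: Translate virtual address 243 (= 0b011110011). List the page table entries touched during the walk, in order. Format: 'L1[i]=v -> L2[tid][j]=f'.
vaddr = 243 = 0b011110011
Split: l1_idx=3, l2_idx=3, offset=3

Answer: L1[3]=0 -> L2[0][3]=86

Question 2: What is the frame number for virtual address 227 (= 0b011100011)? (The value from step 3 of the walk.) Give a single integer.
Answer: 93

Derivation:
vaddr = 227: l1_idx=3, l2_idx=2
L1[3] = 0; L2[0][2] = 93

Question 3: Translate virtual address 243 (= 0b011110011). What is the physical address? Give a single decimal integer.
Answer: 1379

Derivation:
vaddr = 243 = 0b011110011
Split: l1_idx=3, l2_idx=3, offset=3
L1[3] = 0
L2[0][3] = 86
paddr = 86 * 16 + 3 = 1379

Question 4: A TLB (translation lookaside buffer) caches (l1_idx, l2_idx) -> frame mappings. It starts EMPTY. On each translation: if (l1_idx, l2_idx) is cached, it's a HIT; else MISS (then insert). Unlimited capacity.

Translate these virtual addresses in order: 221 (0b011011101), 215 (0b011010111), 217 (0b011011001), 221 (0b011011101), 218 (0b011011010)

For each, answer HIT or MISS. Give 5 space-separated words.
Answer: MISS HIT HIT HIT HIT

Derivation:
vaddr=221: (3,1) not in TLB -> MISS, insert
vaddr=215: (3,1) in TLB -> HIT
vaddr=217: (3,1) in TLB -> HIT
vaddr=221: (3,1) in TLB -> HIT
vaddr=218: (3,1) in TLB -> HIT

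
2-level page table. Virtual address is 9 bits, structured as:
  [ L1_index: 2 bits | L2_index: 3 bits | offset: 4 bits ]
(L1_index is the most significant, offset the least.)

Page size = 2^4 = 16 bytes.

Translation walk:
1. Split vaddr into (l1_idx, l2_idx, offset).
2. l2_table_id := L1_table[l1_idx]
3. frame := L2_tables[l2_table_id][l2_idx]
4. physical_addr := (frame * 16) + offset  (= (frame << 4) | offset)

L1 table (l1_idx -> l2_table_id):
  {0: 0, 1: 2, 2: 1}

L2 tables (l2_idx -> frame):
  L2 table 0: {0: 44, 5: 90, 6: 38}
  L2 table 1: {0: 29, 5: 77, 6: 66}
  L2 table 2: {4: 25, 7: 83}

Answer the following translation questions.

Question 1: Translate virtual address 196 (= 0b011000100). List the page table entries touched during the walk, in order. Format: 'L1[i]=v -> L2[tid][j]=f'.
vaddr = 196 = 0b011000100
Split: l1_idx=1, l2_idx=4, offset=4

Answer: L1[1]=2 -> L2[2][4]=25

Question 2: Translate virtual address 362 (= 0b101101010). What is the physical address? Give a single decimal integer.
Answer: 1066

Derivation:
vaddr = 362 = 0b101101010
Split: l1_idx=2, l2_idx=6, offset=10
L1[2] = 1
L2[1][6] = 66
paddr = 66 * 16 + 10 = 1066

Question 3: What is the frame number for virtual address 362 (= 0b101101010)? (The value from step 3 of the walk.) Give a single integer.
vaddr = 362: l1_idx=2, l2_idx=6
L1[2] = 1; L2[1][6] = 66

Answer: 66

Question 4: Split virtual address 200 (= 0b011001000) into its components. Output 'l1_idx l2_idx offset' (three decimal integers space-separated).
Answer: 1 4 8

Derivation:
vaddr = 200 = 0b011001000
  top 2 bits -> l1_idx = 1
  next 3 bits -> l2_idx = 4
  bottom 4 bits -> offset = 8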